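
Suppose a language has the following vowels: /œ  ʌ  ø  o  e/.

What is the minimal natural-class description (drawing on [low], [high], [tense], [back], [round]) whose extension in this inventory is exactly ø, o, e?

[+tense]

/ø, o, e/ are exactly the [+tense] segments in the inventory, so a single feature suffices.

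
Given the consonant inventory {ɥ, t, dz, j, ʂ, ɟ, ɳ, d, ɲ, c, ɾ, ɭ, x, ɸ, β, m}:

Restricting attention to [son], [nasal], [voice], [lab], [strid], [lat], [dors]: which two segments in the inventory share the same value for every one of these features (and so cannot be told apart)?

On the given features, /x/ and /c/ have an identical profile: [−sonorant], [−nasal], [−voice], [−labial], [−strident], [−lateral], [+dorsal]. No other two segments in the inventory coincide on all 7 features. (They do differ in [continuant] and [back], which are not among the given features.)

x, c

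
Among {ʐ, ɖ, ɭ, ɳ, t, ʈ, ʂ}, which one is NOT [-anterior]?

t

/ɖ, ʐ, ʈ, ɳ, ɭ, ʂ/ are all [-anterior]; /t/ (voiceless alveolar stop) is [+anterior].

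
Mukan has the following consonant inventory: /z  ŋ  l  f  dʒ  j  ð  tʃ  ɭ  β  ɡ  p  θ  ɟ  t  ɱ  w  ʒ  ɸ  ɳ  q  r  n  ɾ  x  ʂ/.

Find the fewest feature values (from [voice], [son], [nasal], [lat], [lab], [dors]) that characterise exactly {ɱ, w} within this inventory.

[+son, +lab]

The class [+sonorant], [+labial] has exactly /ɱ, w/ as its extension in this inventory. No smaller conjunction from the listed features achieves this: [+labial] alone would also admit /f, β, p, ɸ/; [+sonorant] alone would also admit /ŋ, l, j, ɭ, …/; and checking the remaining single features turns up none with this extension.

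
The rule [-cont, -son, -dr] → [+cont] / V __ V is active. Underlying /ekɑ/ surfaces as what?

[exɑ]

Only /k/ occurs between two vowels (/e/ __ /ɑ/) and matches the structural description. It is a voiceless velar stop, so [-cont, -son, -dr] holds; changing it to [+continuant] with all other features held fixed yields /x/ (voiceless velar fricative). No other segment meets both the structural description and the environment, so the output is [exɑ].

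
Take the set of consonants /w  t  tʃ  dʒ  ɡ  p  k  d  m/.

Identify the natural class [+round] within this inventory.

The feature [round] marks segments produced with lip rounding. In this inventory /w/ has that property, so it is [+round]; /t, tʃ, dʒ, ɡ, p, k, d, m/ are [−round].

w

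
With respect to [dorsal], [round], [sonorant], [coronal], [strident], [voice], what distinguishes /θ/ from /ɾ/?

/θ/ (voiceless dental fricative) and /ɾ/ (alveolar tap) agree on [-dorsal], [-round], [+coronal], [-strident]. They differ on [sonorant] (/θ/ [-], /ɾ/ [+]), [voice] (/θ/ [-], /ɾ/ [+]).

[sonorant], [voice]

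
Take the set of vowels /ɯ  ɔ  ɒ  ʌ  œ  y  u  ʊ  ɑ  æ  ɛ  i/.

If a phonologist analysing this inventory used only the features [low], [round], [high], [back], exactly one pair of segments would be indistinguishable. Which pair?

/u/ (high back rounded tense vowel) and /ʊ/ (high back rounded lax vowel) are both [−low], [+round], [+high], [+back], so none of the listed features separates them. (They do differ in [tense], which is not among the given features.) Every other pair in the inventory differs on at least one listed feature.

u, ʊ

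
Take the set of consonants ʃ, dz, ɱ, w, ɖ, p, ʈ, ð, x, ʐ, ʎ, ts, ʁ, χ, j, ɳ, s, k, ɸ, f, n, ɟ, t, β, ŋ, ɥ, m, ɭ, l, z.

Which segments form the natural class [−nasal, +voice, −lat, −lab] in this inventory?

dz, ɖ, ð, ʐ, ʁ, j, ɟ, z

Checking each segment against [−nasal], [+voice], [−lateral], [−labial]: /dz/ (voiced alveolar affricate), /ɖ/ (voiced retroflex stop), /ð/ (voiced dental fricative), /ʐ/ (voiced retroflex fricative), /ʁ/ (voiced uvular fricative), /j/ (palatal glide), among others, satisfy every feature; every other segment in the inventory fails at least one.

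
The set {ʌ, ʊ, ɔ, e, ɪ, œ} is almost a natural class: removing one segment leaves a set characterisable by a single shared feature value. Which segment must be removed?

e

/ʊ, ɪ, ʌ, ɔ, œ/ are all [−tense], but /e/ (mid front unrounded tense vowel) is [+tense]. No other single segment can be removed to leave a set sharing one feature value that the removed segment lacks, so /e/ is the odd one out.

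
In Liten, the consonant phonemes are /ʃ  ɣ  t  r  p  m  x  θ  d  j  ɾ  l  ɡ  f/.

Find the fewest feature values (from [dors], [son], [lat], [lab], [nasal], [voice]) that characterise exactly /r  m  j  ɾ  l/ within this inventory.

/r, m, j, ɾ, l/ are exactly the [+sonorant] segments in the inventory, so a single feature suffices.

[+son]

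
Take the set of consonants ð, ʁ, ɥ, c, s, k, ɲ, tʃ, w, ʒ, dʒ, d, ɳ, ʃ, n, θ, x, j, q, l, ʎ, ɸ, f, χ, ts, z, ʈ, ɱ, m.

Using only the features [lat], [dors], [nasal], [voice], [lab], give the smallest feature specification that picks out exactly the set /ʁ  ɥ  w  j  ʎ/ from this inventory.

[+voice, −nasal, +dors]

/ʁ, ɥ, w, j, ʎ/ are all [+voice], [−nasal], [+dorsal], and no other segment in the inventory matches all three values. Dropping any one of them over-generates: [−nasal, +dorsal] alone would also admit /c, k, x, q, …/; [+voice, +dorsal] alone would also admit /ɲ/; [+voice, −nasal] alone would also admit /ð, ʒ, dʒ, d, …/. No other combination of two listed features picks out exactly this set either, so fewer than three features will not do.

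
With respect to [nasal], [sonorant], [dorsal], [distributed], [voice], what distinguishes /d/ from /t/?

The two segments share [-nasal], [-sonorant], [-dorsal], [-distributed]. The only feature from the list on which they differ: /d/ is [+voice] while /t/ is [-voice].

[voice]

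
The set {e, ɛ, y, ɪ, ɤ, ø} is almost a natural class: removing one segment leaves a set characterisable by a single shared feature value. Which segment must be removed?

ɤ

The remaining segments after removing /ɤ/ share [-back]; /ɤ/ (mid back unrounded tense vowel) is [+back]. For every other candidate removal, the leftover set fails to share any single feature value that the removed segment lacks.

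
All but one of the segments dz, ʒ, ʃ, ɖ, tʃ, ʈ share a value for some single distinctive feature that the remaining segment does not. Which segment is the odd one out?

/ɖ, ʃ, ʈ, ʒ, tʃ/ are all [−anterior], but /dz/ (voiced alveolar affricate) is [+anterior]. No other single segment can be removed to leave a set sharing one feature value that the removed segment lacks, so /dz/ is the odd one out.

dz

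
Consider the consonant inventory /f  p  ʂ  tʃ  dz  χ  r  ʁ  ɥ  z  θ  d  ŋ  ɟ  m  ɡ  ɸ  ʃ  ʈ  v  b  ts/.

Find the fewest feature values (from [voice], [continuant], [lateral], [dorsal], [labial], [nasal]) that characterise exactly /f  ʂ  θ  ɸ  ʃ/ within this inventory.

Every target segment is [−voice], [+continuant], [−dorsal]; each remaining inventory member fails at least one of these. Each conjunct is needed — [+continuant, −dorsal] alone would also admit /r, z, v/; [−voice, −dorsal] alone would also admit /p, tʃ, ʈ, ts/; [−voice, +continuant] alone would also admit /χ/ — and no other combination of two listed features has exactly this extension, so three is the minimum.

[−voice, +continuant, −dorsal]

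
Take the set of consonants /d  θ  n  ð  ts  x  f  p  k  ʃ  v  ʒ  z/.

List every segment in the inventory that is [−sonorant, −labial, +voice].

d, ð, ʒ, z

The [−sonorant] segments are /d, θ, ð, ts, x, f, p, k, ʃ, v, ʒ, z/.
Of those, [−labial] gives /d, θ, ð, ts, x, k, ʃ, ʒ, z/.
Then [+voice] leaves /d, ð, ʒ, z/.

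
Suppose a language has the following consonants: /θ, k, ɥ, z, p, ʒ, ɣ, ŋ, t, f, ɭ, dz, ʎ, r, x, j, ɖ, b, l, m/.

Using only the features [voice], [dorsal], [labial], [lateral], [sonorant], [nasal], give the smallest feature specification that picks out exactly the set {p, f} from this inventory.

[-voice, +labial]

Every target segment is [-voice], [+labial]; each remaining inventory member fails at least one of these. Each conjunct is needed — [+labial] alone would also admit /ɥ, b, m/; [-voice] alone would also admit /θ, k, t, x/ — and no other single listed feature has exactly this extension, so two is the minimum.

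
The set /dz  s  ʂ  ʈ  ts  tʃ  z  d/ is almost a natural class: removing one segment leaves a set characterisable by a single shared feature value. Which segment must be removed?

The remaining segments after removing /tʃ/ share [−distributed]; /tʃ/ (voiceless postalveolar affricate) is [+distributed]. For every other candidate removal, the leftover set fails to share any single feature value that the removed segment lacks.

tʃ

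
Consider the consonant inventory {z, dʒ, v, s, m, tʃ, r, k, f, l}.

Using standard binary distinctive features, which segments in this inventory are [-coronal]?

The feature [coronal] marks segments articulated with the tongue front (tip or blade). In this inventory /v, m, k, f/ lack that property, so they are [-coronal]; /z, dʒ, s, tʃ, r, l/ are [+coronal].

v, m, k, f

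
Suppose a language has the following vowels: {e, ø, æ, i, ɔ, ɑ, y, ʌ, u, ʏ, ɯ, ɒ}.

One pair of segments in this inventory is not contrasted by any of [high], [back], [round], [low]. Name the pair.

ʏ, y

/ʏ/ (high front rounded lax vowel) and /y/ (high front rounded tense vowel) are both [+high], [-back], [+round], [-low], so none of the listed features separates them. (They do differ in [tense], which is not among the given features.) Every other pair in the inventory differs on at least one listed feature.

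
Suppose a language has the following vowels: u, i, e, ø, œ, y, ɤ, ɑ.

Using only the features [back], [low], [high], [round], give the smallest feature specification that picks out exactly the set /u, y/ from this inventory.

The class [+high], [+round] has exactly /u, y/ as its extension in this inventory. No smaller conjunction from the listed features achieves this: [+round] alone would also admit /ø, œ/; [+high] alone would also admit /i/; and checking the remaining single features turns up none with this extension.

[+high, +round]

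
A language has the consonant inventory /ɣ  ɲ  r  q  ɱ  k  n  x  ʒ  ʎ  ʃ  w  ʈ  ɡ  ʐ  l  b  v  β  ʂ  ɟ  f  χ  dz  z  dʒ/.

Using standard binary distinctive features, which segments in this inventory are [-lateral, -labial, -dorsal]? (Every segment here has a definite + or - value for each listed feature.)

r, n, ʒ, ʃ, ʈ, ʐ, ʂ, dz, z, dʒ

Checking each segment against [-lateral], [-labial], [-dorsal]: /r/ (alveolar trill), /n/ (alveolar nasal), /ʒ/ (voiced postalveolar fricative), /ʃ/ (voiceless postalveolar fricative), /ʈ/ (voiceless retroflex stop), /ʐ/ (voiced retroflex fricative), among others, satisfy every feature; every other segment in the inventory fails at least one.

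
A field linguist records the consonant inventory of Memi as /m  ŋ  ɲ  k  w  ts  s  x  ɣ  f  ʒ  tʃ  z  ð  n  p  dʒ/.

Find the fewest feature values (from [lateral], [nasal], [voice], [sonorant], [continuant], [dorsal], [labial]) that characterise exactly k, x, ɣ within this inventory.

/k, x, ɣ/ are all [-sonorant], [+dorsal], and no other segment in the inventory matches both values. Dropping any one of them over-generates: [+dorsal] alone would also admit /ŋ, ɲ, w/; [-sonorant] alone would also admit /ts, s, f, ʒ, …/. No other single listed feature picks out exactly this set either, so fewer than two features will not do.

[-sonorant, +dorsal]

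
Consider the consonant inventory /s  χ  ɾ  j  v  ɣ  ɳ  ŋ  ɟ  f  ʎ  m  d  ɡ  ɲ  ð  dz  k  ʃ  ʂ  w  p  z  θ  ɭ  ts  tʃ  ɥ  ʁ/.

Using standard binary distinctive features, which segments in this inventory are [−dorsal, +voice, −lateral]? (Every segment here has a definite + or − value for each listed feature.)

First, the [−dorsal] segments are /s, ɾ, v, ɳ, f, m, d, ð, dz, ʃ, ʂ, p, z, θ, ɭ, ts, tʃ/.
Then [+voice] gives /ɾ, v, ɳ, m, d, ð, dz, z, ɭ/.
Then [−lateral] leaves /ɾ, v, ɳ, m, d, ð, dz, z/.

ɾ, v, ɳ, m, d, ð, dz, z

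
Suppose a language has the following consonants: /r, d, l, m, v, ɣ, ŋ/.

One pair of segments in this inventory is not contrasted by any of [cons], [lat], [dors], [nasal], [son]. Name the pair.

/d/ (voiced alveolar stop) and /v/ (voiced labiodental fricative) are both [+consonantal], [−lateral], [−dorsal], [−nasal], [−sonorant], so none of the listed features separates them. (They do differ in [continuant], [labial] and [coronal], which are not among the given features.) Every other pair in the inventory differs on at least one listed feature.

d, v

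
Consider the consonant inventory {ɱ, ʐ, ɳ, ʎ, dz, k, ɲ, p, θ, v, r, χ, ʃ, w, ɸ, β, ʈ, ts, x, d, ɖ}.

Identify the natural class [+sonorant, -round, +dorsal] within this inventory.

ʎ, ɲ

Checking each segment against [+sonorant], [-round], [+dorsal]: /ʎ/ (palatal lateral approximant), /ɲ/ (palatal nasal) satisfy every feature; every other segment in the inventory fails at least one.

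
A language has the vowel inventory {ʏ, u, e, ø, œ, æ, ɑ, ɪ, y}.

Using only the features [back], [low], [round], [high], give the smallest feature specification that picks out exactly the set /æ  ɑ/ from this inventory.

[+low]

Every target segment is [+low] and no other inventory member is, so one feature is enough.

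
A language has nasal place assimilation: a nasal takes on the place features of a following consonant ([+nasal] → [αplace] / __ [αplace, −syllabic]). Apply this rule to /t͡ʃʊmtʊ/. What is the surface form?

[t͡ʃʊntʊ]

/m/ sits before the [+coronal] consonant /t/, so it takes on [+coronal] and surfaces as /n/. The rest of the form is unaffected: [t͡ʃʊntʊ].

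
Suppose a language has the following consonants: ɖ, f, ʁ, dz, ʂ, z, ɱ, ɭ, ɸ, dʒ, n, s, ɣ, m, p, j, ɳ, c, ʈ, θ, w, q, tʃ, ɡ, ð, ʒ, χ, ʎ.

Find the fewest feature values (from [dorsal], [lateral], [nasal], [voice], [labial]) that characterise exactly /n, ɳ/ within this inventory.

The class [+nasal], [−labial] has exactly /n, ɳ/ as its extension in this inventory. No smaller conjunction from the listed features achieves this: [−labial] alone would also admit /ɖ, ʁ, dz, ʂ, …/; [+nasal] alone would also admit /ɱ, m/; and checking the remaining single features turns up none with this extension.

[+nasal, −labial]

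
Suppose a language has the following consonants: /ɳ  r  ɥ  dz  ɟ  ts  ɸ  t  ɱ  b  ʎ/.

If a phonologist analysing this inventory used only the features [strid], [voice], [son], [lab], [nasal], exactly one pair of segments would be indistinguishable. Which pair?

/r/ (alveolar trill) and /ʎ/ (palatal lateral approximant) are both [−strident], [+voice], [+sonorant], [−labial], [−nasal], so none of the listed features separates them. (They do differ in [lateral] and [dorsal], which are not among the given features.) Every other pair in the inventory differs on at least one listed feature.

r, ʎ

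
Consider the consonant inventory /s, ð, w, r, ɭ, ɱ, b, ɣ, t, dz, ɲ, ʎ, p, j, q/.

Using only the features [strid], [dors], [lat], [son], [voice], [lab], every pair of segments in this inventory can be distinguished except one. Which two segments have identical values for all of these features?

ɲ, j

Both /ɲ/ and /j/ are [−strident], [+dorsal], [−lateral], [+sonorant], [+voice], [−labial]. Since the list omits [nasal] and [continuant] — which do distinguish the palatal nasal from the palatal glide — this pair collapses; all other pairs remain distinct.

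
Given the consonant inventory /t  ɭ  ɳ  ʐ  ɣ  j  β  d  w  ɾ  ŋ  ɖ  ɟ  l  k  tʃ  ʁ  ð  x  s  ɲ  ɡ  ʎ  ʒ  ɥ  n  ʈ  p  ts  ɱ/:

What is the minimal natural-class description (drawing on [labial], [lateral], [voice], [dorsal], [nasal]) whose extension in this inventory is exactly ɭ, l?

/ɭ, l/ are all [+lateral], [−dorsal], and no other segment in the inventory matches both values. Dropping any one of them over-generates: [−dorsal] alone would also admit /t, ɳ, ʐ, β, …/; [+lateral] alone would also admit /ʎ/. No other single listed feature picks out exactly this set either, so fewer than two features will not do.

[+lateral, −dorsal]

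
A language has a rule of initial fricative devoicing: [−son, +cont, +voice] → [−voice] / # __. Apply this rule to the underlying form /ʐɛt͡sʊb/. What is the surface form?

/ʐ/ satisfies [−son, +cont, +voice] and sits in # __. The [−voice] counterpart of the voiced retroflex fricative is /ʂ/. Other segments in /ʐɛt͡sʊb/ either fail the structural description or are not in the environment, so the surface form is [ʂɛt͡sʊb].

[ʂɛt͡sʊb]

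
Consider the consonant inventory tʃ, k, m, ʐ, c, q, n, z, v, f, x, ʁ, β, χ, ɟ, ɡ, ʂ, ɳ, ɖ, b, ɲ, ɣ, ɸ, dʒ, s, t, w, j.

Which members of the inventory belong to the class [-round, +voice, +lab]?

m, v, β, b

Eliminate segments failing any feature: /tʃ, k, c, q, f, x, χ, ʂ, ɸ, s, t/ are [-voice]; /ʐ, n, z, ʁ, ɟ, ɡ, ɳ, ɖ, ɲ, ɣ, dʒ, j/ are [-labial]; /w/ is [+round]. The remaining /m, v, β, b/ satisfy [-round], [+voice], [+labial].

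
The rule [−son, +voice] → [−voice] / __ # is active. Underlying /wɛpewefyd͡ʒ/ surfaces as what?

[wɛpewefyt͡ʃ]

The only segment in the rule's environment that also matches [−son, +voice] is /d͡ʒ/. Applying [−voice] turns the voiced postalveolar affricate into /t͡ʃ/ (voiceless postalveolar affricate), giving [wɛpewefyt͡ʃ].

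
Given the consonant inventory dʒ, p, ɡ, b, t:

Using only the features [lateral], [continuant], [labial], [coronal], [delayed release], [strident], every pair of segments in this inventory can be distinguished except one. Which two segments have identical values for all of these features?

/b/ (voiced bilabial stop) and /p/ (voiceless bilabial stop) are both [−lateral], [−continuant], [+labial], [−coronal], [−delayed release], [−strident], so none of the listed features separates them. (They do differ in [voice], which is not among the given features.) Every other pair in the inventory differs on at least one listed feature.

b, p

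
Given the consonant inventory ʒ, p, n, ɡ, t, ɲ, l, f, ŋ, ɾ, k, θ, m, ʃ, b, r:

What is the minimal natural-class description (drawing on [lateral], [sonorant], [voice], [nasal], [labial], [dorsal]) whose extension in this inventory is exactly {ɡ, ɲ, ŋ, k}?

[+dorsal]

/ɡ, ɲ, ŋ, k/ are exactly the [+dorsal] segments in the inventory, so a single feature suffices.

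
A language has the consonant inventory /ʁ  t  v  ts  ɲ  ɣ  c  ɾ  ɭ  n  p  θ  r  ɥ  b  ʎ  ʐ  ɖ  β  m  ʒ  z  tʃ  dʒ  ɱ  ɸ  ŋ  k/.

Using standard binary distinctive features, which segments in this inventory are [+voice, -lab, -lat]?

Among the inventory, the [+voice] segments are /ʁ, v, ɲ, ɣ, ɾ, ɭ, n, r, ɥ, b, ʎ, ʐ, ɖ, β, m, ʒ, z, dʒ, ɱ, ŋ/.
Then [-labial] gives /ʁ, ɲ, ɣ, ɾ, ɭ, n, r, ʎ, ʐ, ɖ, ʒ, z, dʒ, ŋ/.
Of those, [-lateral] leaves /ʁ, ɲ, ɣ, ɾ, n, r, ʐ, ɖ, ʒ, z, dʒ, ŋ/.

ʁ, ɲ, ɣ, ɾ, n, r, ʐ, ɖ, ʒ, z, dʒ, ŋ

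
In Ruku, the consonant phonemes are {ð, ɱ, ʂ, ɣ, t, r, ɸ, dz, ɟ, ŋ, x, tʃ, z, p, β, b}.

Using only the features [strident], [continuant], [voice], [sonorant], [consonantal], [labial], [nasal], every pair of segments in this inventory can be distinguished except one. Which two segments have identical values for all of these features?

On the given features, /ð/ and /ɣ/ have an identical profile: [−strident], [+continuant], [+voice], [−sonorant], [+consonantal], [−labial], [−nasal]. No other two segments in the inventory coincide on all 7 features. (They do differ in [coronal] and [dorsal], which are not among the given features.)

ð, ɣ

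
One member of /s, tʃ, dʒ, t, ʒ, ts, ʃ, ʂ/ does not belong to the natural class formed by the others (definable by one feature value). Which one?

t

The remaining segments after removing /t/ share [+strident]; /t/ (voiceless alveolar stop) is [−strident]. For every other candidate removal, the leftover set fails to share any single feature value that the removed segment lacks.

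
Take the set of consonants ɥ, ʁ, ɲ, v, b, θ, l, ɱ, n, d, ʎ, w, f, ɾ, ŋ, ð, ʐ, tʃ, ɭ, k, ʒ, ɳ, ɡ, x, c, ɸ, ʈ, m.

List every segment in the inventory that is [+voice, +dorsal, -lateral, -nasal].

ɥ, ʁ, w, ɡ

Eliminate segments failing any feature: /ɲ, ŋ/ are [+nasal]; /v, b, l, ɱ, n, d, ɾ, ð, ʐ, ɭ, ʒ, ɳ, m/ are [-dorsal]; /θ, f, tʃ, k, x, c, ɸ, ʈ/ are [-voice]; /ʎ/ is [+lateral]. The remaining /ɥ, ʁ, w, ɡ/ satisfy [+voice], [+dorsal], [-lateral], [-nasal].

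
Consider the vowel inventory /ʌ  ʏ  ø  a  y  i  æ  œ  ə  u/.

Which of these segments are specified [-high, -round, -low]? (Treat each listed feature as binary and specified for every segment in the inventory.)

Eliminate segments failing any feature: /ʏ, y, i, u/ are [+high]; /ø, œ/ are [+round]; /a, æ/ are [+low]. The remaining /ʌ, ə/ satisfy [-high], [-round], [-low].

ʌ, ə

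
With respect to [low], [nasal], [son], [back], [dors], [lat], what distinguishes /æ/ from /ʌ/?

[low], [back]

/æ/ is the low front unrounded vowel and /ʌ/ is the mid back unrounded lax vowel. Both are [−nasal], [+sonorant], [+dorsal], [−lateral]. /æ/ is [+low] while /ʌ/ is [−low]; /æ/ is [−back] while /ʌ/ is [+back], so the distinguishing features are [low], [back].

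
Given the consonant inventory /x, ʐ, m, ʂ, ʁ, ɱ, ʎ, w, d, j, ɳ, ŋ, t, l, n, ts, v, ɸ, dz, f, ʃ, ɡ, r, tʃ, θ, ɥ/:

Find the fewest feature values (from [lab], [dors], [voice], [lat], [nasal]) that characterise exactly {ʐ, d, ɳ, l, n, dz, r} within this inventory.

[+voice, −lab, −dors]

The class [+voice], [−labial], [−dorsal] has exactly /ʐ, d, ɳ, l, n, dz, r/ as its extension in this inventory. No smaller conjunction from the listed features achieves this: [−labial, −dorsal] alone would also admit /ʂ, t, ts, ʃ, …/; [+voice, −dorsal] alone would also admit /m, ɱ, v/; [+voice, −labial] alone would also admit /ʁ, ʎ, j, ŋ, …/; and checking the remaining two-feature bundles turns up none with this extension.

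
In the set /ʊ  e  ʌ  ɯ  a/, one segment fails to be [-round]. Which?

/ɯ, ʌ, e, a/ are all [-round]; /ʊ/ (high back rounded lax vowel) is [+round].

ʊ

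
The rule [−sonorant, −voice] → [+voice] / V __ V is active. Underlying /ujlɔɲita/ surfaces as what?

[ujlɔɲida]

The only segment in the rule's environment that also matches [−sonorant, −voice] is /t/. Applying [+voice] turns the voiceless alveolar stop into /d/ (voiced alveolar stop), giving [ujlɔɲida].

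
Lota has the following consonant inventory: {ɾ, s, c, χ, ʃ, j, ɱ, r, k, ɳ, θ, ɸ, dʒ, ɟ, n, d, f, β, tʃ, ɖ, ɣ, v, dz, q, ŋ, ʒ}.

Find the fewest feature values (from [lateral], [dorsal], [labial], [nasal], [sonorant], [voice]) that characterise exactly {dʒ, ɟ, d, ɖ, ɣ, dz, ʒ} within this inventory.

Every target segment is [−sonorant], [+voice], [−labial]; each remaining inventory member fails at least one of these. Each conjunct is needed — [+voice, −labial] alone would also admit /ɾ, j, r, ɳ, …/; [−sonorant, −labial] alone would also admit /s, c, χ, ʃ, …/; [−sonorant, +voice] alone would also admit /β, v/ — and no other combination of two listed features has exactly this extension, so three is the minimum.

[−sonorant, +voice, −labial]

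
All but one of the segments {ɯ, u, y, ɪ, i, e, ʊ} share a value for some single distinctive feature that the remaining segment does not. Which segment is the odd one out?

e

The remaining segments after removing /e/ share [+high]; /e/ (mid front unrounded tense vowel) is [-high]. For every other candidate removal, the leftover set fails to share any single feature value that the removed segment lacks.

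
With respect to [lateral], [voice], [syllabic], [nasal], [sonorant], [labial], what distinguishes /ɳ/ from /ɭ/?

/ɳ/ (retroflex nasal) and /ɭ/ (retroflex lateral approximant) agree on [+voice], [-syllabic], [+sonorant], [-labial]. They differ on [nasal] (/ɳ/ [+], /ɭ/ [-]), [lateral] (/ɳ/ [-], /ɭ/ [+]).

[nasal], [lateral]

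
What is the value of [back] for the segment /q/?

[+back]

As the voiceless uvular stop, /q/ is [+back].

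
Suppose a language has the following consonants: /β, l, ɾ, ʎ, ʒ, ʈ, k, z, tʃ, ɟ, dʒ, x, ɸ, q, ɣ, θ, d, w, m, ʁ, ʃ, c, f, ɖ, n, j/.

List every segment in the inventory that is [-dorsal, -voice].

Checking each segment against [-dorsal], [-voice]: /ʈ/ (voiceless retroflex stop), /tʃ/ (voiceless postalveolar affricate), /ɸ/ (voiceless bilabial fricative), /θ/ (voiceless dental fricative), /ʃ/ (voiceless postalveolar fricative), /f/ (voiceless labiodental fricative) satisfy every feature; every other segment in the inventory fails at least one.

ʈ, tʃ, ɸ, θ, ʃ, f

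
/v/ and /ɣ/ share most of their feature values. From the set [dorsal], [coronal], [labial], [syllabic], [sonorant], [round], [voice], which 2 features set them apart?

/v/ is the voiced labiodental fricative and /ɣ/ is the voiced velar fricative. Both are [−coronal], [−syllabic], [−sonorant], [−round], [+voice]. /v/ is [+labial] while /ɣ/ is [−labial]; /v/ is [−dorsal] while /ɣ/ is [+dorsal], so the distinguishing features are [labial], [dorsal].

[labial], [dorsal]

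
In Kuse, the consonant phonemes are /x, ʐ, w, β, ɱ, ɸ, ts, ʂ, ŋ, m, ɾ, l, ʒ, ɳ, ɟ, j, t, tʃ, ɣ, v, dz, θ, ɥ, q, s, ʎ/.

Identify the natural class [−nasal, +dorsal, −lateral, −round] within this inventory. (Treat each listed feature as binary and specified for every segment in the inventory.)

Checking each segment against [−nasal], [+dorsal], [−lateral], [−round]: /x/ (voiceless velar fricative), /ɟ/ (voiced palatal stop), /j/ (palatal glide), /ɣ/ (voiced velar fricative), /q/ (voiceless uvular stop) satisfy every feature; every other segment in the inventory fails at least one.

x, ɟ, j, ɣ, q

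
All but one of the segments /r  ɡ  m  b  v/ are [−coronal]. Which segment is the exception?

/r/ is the alveolar trill, which is [+coronal]; the rest — /ɡ, m, b, v/ — are [−coronal].

r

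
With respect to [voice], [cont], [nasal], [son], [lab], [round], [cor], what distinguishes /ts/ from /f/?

[continuant], [labial], [coronal]

/ts/ is the voiceless alveolar affricate and /f/ is the voiceless labiodental fricative. Both are [−voice], [−nasal], [−sonorant], [−round]. /ts/ is [−continuant] while /f/ is [+continuant]; /ts/ is [−labial] while /f/ is [+labial]; /ts/ is [+coronal] while /f/ is [−coronal], so the distinguishing features are [continuant], [labial], [coronal].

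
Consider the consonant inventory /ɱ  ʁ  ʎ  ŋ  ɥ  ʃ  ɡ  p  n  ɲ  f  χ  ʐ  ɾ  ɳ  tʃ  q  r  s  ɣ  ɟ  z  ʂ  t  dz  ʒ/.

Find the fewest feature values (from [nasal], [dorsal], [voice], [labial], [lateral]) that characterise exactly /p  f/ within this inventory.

[-voice, +labial]

The class [-voice], [+labial] has exactly /p, f/ as its extension in this inventory. No smaller conjunction from the listed features achieves this: [+labial] alone would also admit /ɱ, ɥ/; [-voice] alone would also admit /ʃ, χ, tʃ, q, …/; and checking the remaining single features turns up none with this extension.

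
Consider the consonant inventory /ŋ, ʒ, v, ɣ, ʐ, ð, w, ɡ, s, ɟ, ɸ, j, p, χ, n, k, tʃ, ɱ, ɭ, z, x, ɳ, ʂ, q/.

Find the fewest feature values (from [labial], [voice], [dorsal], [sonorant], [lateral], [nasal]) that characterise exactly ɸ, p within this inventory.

[-voice, +labial]

Every target segment is [-voice], [+labial]; each remaining inventory member fails at least one of these. Each conjunct is needed — [+labial] alone would also admit /v, w, ɱ/; [-voice] alone would also admit /s, χ, k, tʃ, …/ — and no other single listed feature has exactly this extension, so two is the minimum.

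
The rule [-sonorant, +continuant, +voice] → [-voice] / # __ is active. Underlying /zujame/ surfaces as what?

The only segment in the rule's environment that also matches [-sonorant, +continuant, +voice] is /z/. Applying [-voice] turns the voiced alveolar fricative into /s/ (voiceless alveolar fricative), giving [sujame].

[sujame]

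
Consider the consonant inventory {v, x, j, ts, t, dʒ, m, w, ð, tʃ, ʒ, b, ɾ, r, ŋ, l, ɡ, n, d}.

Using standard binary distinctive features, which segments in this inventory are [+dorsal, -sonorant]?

x, ɡ

Checking each segment against [+dorsal], [-sonorant]: /x/ (voiceless velar fricative), /ɡ/ (voiced velar stop) satisfy every feature; every other segment in the inventory fails at least one.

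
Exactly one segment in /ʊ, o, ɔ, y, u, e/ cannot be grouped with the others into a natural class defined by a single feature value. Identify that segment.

The remaining segments after removing /e/ share [+round]; /e/ (mid front unrounded tense vowel) is [−round]. For every other candidate removal, the leftover set fails to share any single feature value that the removed segment lacks.

e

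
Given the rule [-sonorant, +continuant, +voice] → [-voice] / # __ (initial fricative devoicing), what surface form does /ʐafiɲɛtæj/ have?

[ʂafiɲɛtæj]

/ʐ/ satisfies [-sonorant, +continuant, +voice] and sits in # __. The [-voice] counterpart of the voiced retroflex fricative is /ʂ/. Other segments in /ʐafiɲɛtæj/ either fail the structural description or are not in the environment, so the surface form is [ʂafiɲɛtæj].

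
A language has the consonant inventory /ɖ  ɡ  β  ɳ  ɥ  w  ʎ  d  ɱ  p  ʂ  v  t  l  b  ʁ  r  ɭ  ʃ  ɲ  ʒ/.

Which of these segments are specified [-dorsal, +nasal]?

ɳ, ɱ

The [-dorsal] segments are /ɖ, β, ɳ, d, ɱ, p, ʂ, v, t, l, b, r, ɭ, ʃ, ʒ/.
Of those, [+nasal] leaves /ɳ, ɱ/.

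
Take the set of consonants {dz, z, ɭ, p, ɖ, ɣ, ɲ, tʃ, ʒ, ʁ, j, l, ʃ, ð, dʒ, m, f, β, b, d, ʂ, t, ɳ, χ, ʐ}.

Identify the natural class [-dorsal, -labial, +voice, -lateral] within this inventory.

Eliminate segments failing any feature: /ɭ, l/ are [+lateral]; /p, m, f, β, b/ are [+labial]; /ɣ, ɲ, ʁ, j, χ/ are [+dorsal]; /tʃ, ʃ, ʂ, t/ are [-voice]. The remaining /dz, z, ɖ, ʒ, ð, dʒ, d, ɳ, ʐ/ satisfy [-dorsal], [-labial], [+voice], [-lateral].

dz, z, ɖ, ʒ, ð, dʒ, d, ɳ, ʐ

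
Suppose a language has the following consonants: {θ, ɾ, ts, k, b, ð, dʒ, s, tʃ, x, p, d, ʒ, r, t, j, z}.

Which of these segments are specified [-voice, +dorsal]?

k, x

Eliminate segments failing any feature: /θ, ts, s, tʃ, p, t/ are [-dorsal]; /ɾ, b, ð, dʒ, d, ʒ, r, j, z/ are [+voice]. The remaining /k, x/ satisfy [-voice], [+dorsal].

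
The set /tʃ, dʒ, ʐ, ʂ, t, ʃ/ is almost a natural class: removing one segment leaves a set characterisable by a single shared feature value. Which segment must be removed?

The remaining segments after removing /t/ share [−anterior]; /t/ (voiceless alveolar stop) is [+anterior]. For every other candidate removal, the leftover set fails to share any single feature value that the removed segment lacks.

t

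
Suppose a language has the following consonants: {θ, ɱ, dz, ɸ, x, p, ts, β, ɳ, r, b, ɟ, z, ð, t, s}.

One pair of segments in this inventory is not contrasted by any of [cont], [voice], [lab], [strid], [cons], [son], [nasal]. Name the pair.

On the given features, /x/ and /θ/ have an identical profile: [+continuant], [−voice], [−labial], [−strident], [+consonantal], [−sonorant], [−nasal]. No other two segments in the inventory coincide on all 7 features. (They do differ in [coronal] and [dorsal], which are not among the given features.)

x, θ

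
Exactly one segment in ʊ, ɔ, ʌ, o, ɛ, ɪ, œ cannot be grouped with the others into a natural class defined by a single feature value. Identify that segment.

o

/œ, ʊ, ɔ, ɛ, ɪ, ʌ/ are all [−tense], but /o/ (mid back rounded tense vowel) is [+tense]. No other single segment can be removed to leave a set sharing one feature value that the removed segment lacks, so /o/ is the odd one out.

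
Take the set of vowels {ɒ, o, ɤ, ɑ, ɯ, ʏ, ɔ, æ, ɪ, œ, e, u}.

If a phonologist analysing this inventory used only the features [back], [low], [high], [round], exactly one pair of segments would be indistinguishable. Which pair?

Both /ɔ/ and /o/ are [+back], [−low], [−high], [+round]. Since the list omits [tense] — which does distinguish the mid back rounded lax vowel from the mid back rounded tense vowel — this pair collapses; all other pairs remain distinct.

ɔ, o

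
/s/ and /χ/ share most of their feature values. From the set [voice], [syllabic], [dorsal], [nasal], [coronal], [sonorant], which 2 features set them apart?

[coronal], [dorsal]

The two segments share [−voice], [−syllabic], [−nasal], [−sonorant]. The only features from the list on which they differ: /s/ is [+coronal] while /χ/ is [−coronal]; /s/ is [−dorsal] while /χ/ is [+dorsal].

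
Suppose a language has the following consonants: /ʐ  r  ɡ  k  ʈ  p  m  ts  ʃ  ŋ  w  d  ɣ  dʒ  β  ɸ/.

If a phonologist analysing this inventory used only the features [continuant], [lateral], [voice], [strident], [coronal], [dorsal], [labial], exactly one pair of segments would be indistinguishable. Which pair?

Both /ɡ/ and /ŋ/ are [-continuant], [-lateral], [+voice], [-strident], [-coronal], [+dorsal], [-labial]. Since the list omits [sonorant] and [nasal] — which do distinguish the voiced velar stop from the velar nasal — this pair collapses; all other pairs remain distinct.

ɡ, ŋ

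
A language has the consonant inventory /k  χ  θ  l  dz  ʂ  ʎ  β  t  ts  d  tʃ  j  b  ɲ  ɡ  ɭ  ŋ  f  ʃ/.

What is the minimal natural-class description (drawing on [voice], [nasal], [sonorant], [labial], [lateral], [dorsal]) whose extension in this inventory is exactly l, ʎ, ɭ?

[+lateral]

Every target segment is [+lateral] and no other inventory member is, so one feature is enough.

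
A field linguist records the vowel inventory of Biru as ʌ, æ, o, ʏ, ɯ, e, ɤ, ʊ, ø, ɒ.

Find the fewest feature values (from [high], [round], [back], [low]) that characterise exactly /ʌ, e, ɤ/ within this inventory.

[-high, -low, -round]

Every target segment is [-high], [-low], [-round]; each remaining inventory member fails at least one of these. Each conjunct is needed — [-low, -round] alone would also admit /ɯ/; [-high, -round] alone would also admit /æ/; [-high, -low] alone would also admit /o, ø/ — and no other combination of two listed features has exactly this extension, so three is the minimum.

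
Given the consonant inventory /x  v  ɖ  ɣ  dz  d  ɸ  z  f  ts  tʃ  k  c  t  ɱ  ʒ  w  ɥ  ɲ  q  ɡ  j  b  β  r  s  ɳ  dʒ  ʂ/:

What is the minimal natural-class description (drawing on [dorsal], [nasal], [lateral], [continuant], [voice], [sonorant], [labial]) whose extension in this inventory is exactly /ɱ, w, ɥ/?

/ɱ, w, ɥ/ are all [+sonorant], [+labial], and no other segment in the inventory matches both values. Dropping any one of them over-generates: [+labial] alone would also admit /v, ɸ, f, b, …/; [+sonorant] alone would also admit /ɲ, j, r, ɳ/. No other single listed feature picks out exactly this set either, so fewer than two features will not do.

[+sonorant, +labial]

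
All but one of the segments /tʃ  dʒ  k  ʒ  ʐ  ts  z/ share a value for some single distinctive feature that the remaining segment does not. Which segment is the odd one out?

k

[strident] (equivalently [coronal], [dorsal]) groups all but one: /tʃ, ʐ, z, ts, dʒ, ʒ/ share [+strident] while /k/ (voiceless velar stop) alone is [-strident]. Removing any other segment would not leave a single-feature class that excludes it.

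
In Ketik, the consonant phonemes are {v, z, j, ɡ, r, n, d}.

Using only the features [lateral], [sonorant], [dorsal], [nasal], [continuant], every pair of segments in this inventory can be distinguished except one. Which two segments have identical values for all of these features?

z, v

/z/ (voiced alveolar fricative) and /v/ (voiced labiodental fricative) are both [-lateral], [-sonorant], [-dorsal], [-nasal], [+continuant], so none of the listed features separates them. (They do differ in [labial] and [coronal], which are not among the given features.) Every other pair in the inventory differs on at least one listed feature.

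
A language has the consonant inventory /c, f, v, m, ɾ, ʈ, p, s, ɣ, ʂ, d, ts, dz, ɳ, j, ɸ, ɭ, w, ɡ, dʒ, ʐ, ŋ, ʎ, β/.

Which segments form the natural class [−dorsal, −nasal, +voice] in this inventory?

v, ɾ, d, dz, ɭ, dʒ, ʐ, β

Eliminate segments failing any feature: /c, ɣ, j, w, ɡ, ŋ, ʎ/ are [+dorsal]; /f, ʈ, p, s, ʂ, ts, ɸ/ are [−voice]; /m, ɳ/ are [+nasal]. The remaining /v, ɾ, d, dz, ɭ, dʒ, ʐ, β/ satisfy [−dorsal], [−nasal], [+voice].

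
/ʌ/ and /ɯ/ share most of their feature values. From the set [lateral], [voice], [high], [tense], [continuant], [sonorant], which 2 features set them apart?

/ʌ/ (mid back unrounded lax vowel) and /ɯ/ (high back unrounded vowel) agree on [−lateral], [+voice], [+continuant], [+sonorant]. They differ on [high] (/ʌ/ [−], /ɯ/ [+]), [tense] (/ʌ/ [−], /ɯ/ [+]).

[high], [tense]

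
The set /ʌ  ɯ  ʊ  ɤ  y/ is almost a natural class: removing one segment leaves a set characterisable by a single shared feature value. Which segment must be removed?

The remaining segments after removing /y/ share [+back]; /y/ (high front rounded tense vowel) is [−back]. For every other candidate removal, the leftover set fails to share any single feature value that the removed segment lacks.

y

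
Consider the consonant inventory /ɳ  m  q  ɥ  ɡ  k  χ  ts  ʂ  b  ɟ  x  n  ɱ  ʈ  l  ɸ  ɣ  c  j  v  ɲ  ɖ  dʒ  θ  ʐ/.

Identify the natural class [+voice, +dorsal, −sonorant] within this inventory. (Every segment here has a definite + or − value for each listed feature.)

Eliminate segments failing any feature: /ɳ, m, b, n, ɱ, l, v, ɖ, dʒ, ʐ/ are [−dorsal]; /q, k, χ, ts, ʂ, x, ʈ, ɸ, c, θ/ are [−voice]; /ɥ, j, ɲ/ are [+sonorant]. The remaining /ɡ, ɟ, ɣ/ satisfy [+voice], [+dorsal], [−sonorant].

ɡ, ɟ, ɣ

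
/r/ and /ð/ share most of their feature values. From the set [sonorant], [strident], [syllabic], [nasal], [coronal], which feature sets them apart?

/r/ (alveolar trill) and /ð/ (voiced dental fricative) agree on [-strident], [-syllabic], [-nasal], [+coronal]. They differ on [sonorant] (/r/ [+], /ð/ [-]).

[sonorant]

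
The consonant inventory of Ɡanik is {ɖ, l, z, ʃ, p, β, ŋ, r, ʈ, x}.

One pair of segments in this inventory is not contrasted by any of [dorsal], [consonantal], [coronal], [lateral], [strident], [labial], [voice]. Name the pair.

ɖ, r

Both /ɖ/ and /r/ are [−dorsal], [+consonantal], [+coronal], [−lateral], [−strident], [−labial], [+voice]. Since the list omits [sonorant], [continuant] and [anterior] — which do distinguish the voiced retroflex stop from the alveolar trill — this pair collapses; all other pairs remain distinct.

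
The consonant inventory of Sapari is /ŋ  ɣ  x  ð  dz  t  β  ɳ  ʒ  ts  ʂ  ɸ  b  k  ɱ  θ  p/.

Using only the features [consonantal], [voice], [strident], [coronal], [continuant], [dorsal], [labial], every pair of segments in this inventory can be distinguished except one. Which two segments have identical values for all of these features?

/b/ (voiced bilabial stop) and /ɱ/ (labiodental nasal) are both [+consonantal], [+voice], [-strident], [-coronal], [-continuant], [-dorsal], [+labial], so none of the listed features separates them. (They do differ in [sonorant] and [nasal], which are not among the given features.) Every other pair in the inventory differs on at least one listed feature.

b, ɱ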